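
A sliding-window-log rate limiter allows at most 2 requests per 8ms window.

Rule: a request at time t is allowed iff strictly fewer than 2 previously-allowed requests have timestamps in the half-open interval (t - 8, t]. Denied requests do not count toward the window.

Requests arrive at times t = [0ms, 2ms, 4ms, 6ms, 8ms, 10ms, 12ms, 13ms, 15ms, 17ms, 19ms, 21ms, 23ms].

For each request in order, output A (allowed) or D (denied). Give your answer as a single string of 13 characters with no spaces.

Answer: AADDAADDDAADD

Derivation:
Tracking allowed requests in the window:
  req#1 t=0ms: ALLOW
  req#2 t=2ms: ALLOW
  req#3 t=4ms: DENY
  req#4 t=6ms: DENY
  req#5 t=8ms: ALLOW
  req#6 t=10ms: ALLOW
  req#7 t=12ms: DENY
  req#8 t=13ms: DENY
  req#9 t=15ms: DENY
  req#10 t=17ms: ALLOW
  req#11 t=19ms: ALLOW
  req#12 t=21ms: DENY
  req#13 t=23ms: DENY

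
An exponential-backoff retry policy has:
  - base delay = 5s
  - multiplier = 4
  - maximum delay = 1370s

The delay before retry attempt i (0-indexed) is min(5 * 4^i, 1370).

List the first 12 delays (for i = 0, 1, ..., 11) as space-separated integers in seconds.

Answer: 5 20 80 320 1280 1370 1370 1370 1370 1370 1370 1370

Derivation:
Computing each delay:
  i=0: min(5*4^0, 1370) = 5
  i=1: min(5*4^1, 1370) = 20
  i=2: min(5*4^2, 1370) = 80
  i=3: min(5*4^3, 1370) = 320
  i=4: min(5*4^4, 1370) = 1280
  i=5: min(5*4^5, 1370) = 1370
  i=6: min(5*4^6, 1370) = 1370
  i=7: min(5*4^7, 1370) = 1370
  i=8: min(5*4^8, 1370) = 1370
  i=9: min(5*4^9, 1370) = 1370
  i=10: min(5*4^10, 1370) = 1370
  i=11: min(5*4^11, 1370) = 1370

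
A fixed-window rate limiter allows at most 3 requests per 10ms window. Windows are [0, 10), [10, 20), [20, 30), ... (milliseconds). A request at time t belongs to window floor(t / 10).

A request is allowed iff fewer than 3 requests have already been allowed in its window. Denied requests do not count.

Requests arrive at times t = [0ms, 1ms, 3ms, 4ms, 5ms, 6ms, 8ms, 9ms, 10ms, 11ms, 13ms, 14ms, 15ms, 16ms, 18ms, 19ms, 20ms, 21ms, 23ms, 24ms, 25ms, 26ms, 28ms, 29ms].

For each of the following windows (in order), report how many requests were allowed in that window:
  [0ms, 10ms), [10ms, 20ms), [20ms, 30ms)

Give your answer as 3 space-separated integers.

Processing requests:
  req#1 t=0ms (window 0): ALLOW
  req#2 t=1ms (window 0): ALLOW
  req#3 t=3ms (window 0): ALLOW
  req#4 t=4ms (window 0): DENY
  req#5 t=5ms (window 0): DENY
  req#6 t=6ms (window 0): DENY
  req#7 t=8ms (window 0): DENY
  req#8 t=9ms (window 0): DENY
  req#9 t=10ms (window 1): ALLOW
  req#10 t=11ms (window 1): ALLOW
  req#11 t=13ms (window 1): ALLOW
  req#12 t=14ms (window 1): DENY
  req#13 t=15ms (window 1): DENY
  req#14 t=16ms (window 1): DENY
  req#15 t=18ms (window 1): DENY
  req#16 t=19ms (window 1): DENY
  req#17 t=20ms (window 2): ALLOW
  req#18 t=21ms (window 2): ALLOW
  req#19 t=23ms (window 2): ALLOW
  req#20 t=24ms (window 2): DENY
  req#21 t=25ms (window 2): DENY
  req#22 t=26ms (window 2): DENY
  req#23 t=28ms (window 2): DENY
  req#24 t=29ms (window 2): DENY

Allowed counts by window: 3 3 3

Answer: 3 3 3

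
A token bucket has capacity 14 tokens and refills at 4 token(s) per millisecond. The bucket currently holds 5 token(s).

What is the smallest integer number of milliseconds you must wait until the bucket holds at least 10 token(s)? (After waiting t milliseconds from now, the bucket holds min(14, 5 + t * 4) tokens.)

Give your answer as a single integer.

Answer: 2

Derivation:
Need 5 + t * 4 >= 10, so t >= 5/4.
Smallest integer t = ceil(5/4) = 2.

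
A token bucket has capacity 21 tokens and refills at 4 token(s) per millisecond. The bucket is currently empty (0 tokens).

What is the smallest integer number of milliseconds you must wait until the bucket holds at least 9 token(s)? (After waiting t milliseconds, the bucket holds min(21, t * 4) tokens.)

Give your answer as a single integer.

Answer: 3

Derivation:
Need t * 4 >= 9, so t >= 9/4.
Smallest integer t = ceil(9/4) = 3.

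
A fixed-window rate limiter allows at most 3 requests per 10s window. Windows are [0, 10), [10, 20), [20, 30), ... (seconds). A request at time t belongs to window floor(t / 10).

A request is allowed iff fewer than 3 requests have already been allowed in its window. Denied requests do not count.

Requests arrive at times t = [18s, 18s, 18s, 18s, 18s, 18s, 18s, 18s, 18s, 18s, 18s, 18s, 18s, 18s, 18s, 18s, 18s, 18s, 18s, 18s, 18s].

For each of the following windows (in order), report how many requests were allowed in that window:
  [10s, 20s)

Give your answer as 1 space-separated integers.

Processing requests:
  req#1 t=18s (window 1): ALLOW
  req#2 t=18s (window 1): ALLOW
  req#3 t=18s (window 1): ALLOW
  req#4 t=18s (window 1): DENY
  req#5 t=18s (window 1): DENY
  req#6 t=18s (window 1): DENY
  req#7 t=18s (window 1): DENY
  req#8 t=18s (window 1): DENY
  req#9 t=18s (window 1): DENY
  req#10 t=18s (window 1): DENY
  req#11 t=18s (window 1): DENY
  req#12 t=18s (window 1): DENY
  req#13 t=18s (window 1): DENY
  req#14 t=18s (window 1): DENY
  req#15 t=18s (window 1): DENY
  req#16 t=18s (window 1): DENY
  req#17 t=18s (window 1): DENY
  req#18 t=18s (window 1): DENY
  req#19 t=18s (window 1): DENY
  req#20 t=18s (window 1): DENY
  req#21 t=18s (window 1): DENY

Allowed counts by window: 3

Answer: 3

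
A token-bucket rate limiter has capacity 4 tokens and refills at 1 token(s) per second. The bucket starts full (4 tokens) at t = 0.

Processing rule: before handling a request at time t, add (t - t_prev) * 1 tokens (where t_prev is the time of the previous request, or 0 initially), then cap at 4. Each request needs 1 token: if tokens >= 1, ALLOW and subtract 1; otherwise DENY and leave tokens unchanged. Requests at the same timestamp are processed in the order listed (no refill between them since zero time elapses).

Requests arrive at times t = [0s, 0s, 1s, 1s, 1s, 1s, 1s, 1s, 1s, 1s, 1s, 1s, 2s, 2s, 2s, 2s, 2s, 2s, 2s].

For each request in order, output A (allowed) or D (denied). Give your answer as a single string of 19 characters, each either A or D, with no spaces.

Simulating step by step:
  req#1 t=0s: ALLOW
  req#2 t=0s: ALLOW
  req#3 t=1s: ALLOW
  req#4 t=1s: ALLOW
  req#5 t=1s: ALLOW
  req#6 t=1s: DENY
  req#7 t=1s: DENY
  req#8 t=1s: DENY
  req#9 t=1s: DENY
  req#10 t=1s: DENY
  req#11 t=1s: DENY
  req#12 t=1s: DENY
  req#13 t=2s: ALLOW
  req#14 t=2s: DENY
  req#15 t=2s: DENY
  req#16 t=2s: DENY
  req#17 t=2s: DENY
  req#18 t=2s: DENY
  req#19 t=2s: DENY

Answer: AAAAADDDDDDDADDDDDD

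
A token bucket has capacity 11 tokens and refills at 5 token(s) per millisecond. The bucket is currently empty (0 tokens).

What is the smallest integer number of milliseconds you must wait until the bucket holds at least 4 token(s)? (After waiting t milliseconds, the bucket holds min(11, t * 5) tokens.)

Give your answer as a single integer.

Need t * 5 >= 4, so t >= 4/5.
Smallest integer t = ceil(4/5) = 1.

Answer: 1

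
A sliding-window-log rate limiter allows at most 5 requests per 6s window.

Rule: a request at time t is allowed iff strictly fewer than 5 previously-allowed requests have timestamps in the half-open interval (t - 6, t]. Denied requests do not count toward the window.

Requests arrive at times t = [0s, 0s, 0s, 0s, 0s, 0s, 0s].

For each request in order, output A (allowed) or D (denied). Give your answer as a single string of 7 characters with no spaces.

Answer: AAAAADD

Derivation:
Tracking allowed requests in the window:
  req#1 t=0s: ALLOW
  req#2 t=0s: ALLOW
  req#3 t=0s: ALLOW
  req#4 t=0s: ALLOW
  req#5 t=0s: ALLOW
  req#6 t=0s: DENY
  req#7 t=0s: DENY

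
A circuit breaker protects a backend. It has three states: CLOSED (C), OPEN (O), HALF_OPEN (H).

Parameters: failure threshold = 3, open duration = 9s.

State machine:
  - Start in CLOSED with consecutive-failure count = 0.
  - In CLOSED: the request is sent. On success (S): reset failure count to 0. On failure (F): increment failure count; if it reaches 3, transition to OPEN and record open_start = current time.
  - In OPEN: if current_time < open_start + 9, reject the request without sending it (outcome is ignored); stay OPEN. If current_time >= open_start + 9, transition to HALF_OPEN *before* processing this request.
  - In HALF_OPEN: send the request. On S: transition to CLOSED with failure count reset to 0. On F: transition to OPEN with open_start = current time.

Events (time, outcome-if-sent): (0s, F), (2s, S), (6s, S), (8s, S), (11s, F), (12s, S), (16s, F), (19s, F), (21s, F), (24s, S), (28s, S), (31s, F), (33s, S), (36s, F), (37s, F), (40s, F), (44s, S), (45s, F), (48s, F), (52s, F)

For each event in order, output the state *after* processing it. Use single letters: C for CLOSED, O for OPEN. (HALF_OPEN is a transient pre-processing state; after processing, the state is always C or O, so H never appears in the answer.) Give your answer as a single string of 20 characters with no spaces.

Answer: CCCCCCCCOOOOOOOOOOOO

Derivation:
State after each event:
  event#1 t=0s outcome=F: state=CLOSED
  event#2 t=2s outcome=S: state=CLOSED
  event#3 t=6s outcome=S: state=CLOSED
  event#4 t=8s outcome=S: state=CLOSED
  event#5 t=11s outcome=F: state=CLOSED
  event#6 t=12s outcome=S: state=CLOSED
  event#7 t=16s outcome=F: state=CLOSED
  event#8 t=19s outcome=F: state=CLOSED
  event#9 t=21s outcome=F: state=OPEN
  event#10 t=24s outcome=S: state=OPEN
  event#11 t=28s outcome=S: state=OPEN
  event#12 t=31s outcome=F: state=OPEN
  event#13 t=33s outcome=S: state=OPEN
  event#14 t=36s outcome=F: state=OPEN
  event#15 t=37s outcome=F: state=OPEN
  event#16 t=40s outcome=F: state=OPEN
  event#17 t=44s outcome=S: state=OPEN
  event#18 t=45s outcome=F: state=OPEN
  event#19 t=48s outcome=F: state=OPEN
  event#20 t=52s outcome=F: state=OPEN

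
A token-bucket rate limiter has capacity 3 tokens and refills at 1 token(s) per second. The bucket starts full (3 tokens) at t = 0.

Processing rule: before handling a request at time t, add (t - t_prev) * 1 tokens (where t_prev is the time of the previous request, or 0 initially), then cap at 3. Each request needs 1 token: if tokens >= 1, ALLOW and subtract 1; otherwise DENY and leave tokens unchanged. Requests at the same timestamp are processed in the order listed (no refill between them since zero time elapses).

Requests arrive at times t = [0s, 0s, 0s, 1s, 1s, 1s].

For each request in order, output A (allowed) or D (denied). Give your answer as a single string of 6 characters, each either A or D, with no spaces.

Simulating step by step:
  req#1 t=0s: ALLOW
  req#2 t=0s: ALLOW
  req#3 t=0s: ALLOW
  req#4 t=1s: ALLOW
  req#5 t=1s: DENY
  req#6 t=1s: DENY

Answer: AAAADD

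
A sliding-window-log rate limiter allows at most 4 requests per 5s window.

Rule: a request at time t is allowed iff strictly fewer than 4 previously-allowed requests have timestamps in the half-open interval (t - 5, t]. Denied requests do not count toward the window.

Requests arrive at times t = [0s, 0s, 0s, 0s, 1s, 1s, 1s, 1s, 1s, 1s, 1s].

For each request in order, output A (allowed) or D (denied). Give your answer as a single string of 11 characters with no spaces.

Tracking allowed requests in the window:
  req#1 t=0s: ALLOW
  req#2 t=0s: ALLOW
  req#3 t=0s: ALLOW
  req#4 t=0s: ALLOW
  req#5 t=1s: DENY
  req#6 t=1s: DENY
  req#7 t=1s: DENY
  req#8 t=1s: DENY
  req#9 t=1s: DENY
  req#10 t=1s: DENY
  req#11 t=1s: DENY

Answer: AAAADDDDDDD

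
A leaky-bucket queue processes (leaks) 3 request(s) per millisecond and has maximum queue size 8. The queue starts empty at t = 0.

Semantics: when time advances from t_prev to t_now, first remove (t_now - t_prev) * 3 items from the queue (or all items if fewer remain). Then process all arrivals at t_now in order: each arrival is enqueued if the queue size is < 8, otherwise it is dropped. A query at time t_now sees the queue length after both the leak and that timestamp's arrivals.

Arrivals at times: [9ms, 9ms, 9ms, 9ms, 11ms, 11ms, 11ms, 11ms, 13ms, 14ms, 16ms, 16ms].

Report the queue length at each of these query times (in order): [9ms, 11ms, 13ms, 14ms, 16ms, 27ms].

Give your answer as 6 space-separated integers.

Answer: 4 4 1 1 2 0

Derivation:
Queue lengths at query times:
  query t=9ms: backlog = 4
  query t=11ms: backlog = 4
  query t=13ms: backlog = 1
  query t=14ms: backlog = 1
  query t=16ms: backlog = 2
  query t=27ms: backlog = 0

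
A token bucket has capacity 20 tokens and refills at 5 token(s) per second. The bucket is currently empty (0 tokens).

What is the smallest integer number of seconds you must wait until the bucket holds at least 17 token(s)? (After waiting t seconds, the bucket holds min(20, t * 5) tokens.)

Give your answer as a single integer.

Need t * 5 >= 17, so t >= 17/5.
Smallest integer t = ceil(17/5) = 4.

Answer: 4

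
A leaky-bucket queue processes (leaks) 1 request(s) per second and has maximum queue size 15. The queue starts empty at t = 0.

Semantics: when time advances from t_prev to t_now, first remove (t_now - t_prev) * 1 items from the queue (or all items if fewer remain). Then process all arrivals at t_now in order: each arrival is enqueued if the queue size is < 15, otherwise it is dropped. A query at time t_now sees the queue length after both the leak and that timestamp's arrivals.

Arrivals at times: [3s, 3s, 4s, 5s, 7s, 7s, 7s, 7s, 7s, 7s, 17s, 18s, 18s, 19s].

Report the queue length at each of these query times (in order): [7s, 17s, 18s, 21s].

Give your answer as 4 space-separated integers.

Queue lengths at query times:
  query t=7s: backlog = 6
  query t=17s: backlog = 1
  query t=18s: backlog = 2
  query t=21s: backlog = 0

Answer: 6 1 2 0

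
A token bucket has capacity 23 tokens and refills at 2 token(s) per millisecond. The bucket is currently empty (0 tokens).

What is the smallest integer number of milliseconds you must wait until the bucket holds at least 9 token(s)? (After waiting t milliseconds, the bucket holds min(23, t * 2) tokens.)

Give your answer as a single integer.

Need t * 2 >= 9, so t >= 9/2.
Smallest integer t = ceil(9/2) = 5.

Answer: 5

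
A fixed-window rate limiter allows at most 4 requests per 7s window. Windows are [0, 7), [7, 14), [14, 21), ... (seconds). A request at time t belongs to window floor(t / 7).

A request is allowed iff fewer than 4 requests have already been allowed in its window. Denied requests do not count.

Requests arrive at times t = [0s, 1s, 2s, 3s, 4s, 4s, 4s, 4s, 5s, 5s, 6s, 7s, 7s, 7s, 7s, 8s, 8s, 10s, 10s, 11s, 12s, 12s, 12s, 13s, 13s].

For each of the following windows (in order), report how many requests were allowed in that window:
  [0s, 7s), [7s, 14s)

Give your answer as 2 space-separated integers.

Processing requests:
  req#1 t=0s (window 0): ALLOW
  req#2 t=1s (window 0): ALLOW
  req#3 t=2s (window 0): ALLOW
  req#4 t=3s (window 0): ALLOW
  req#5 t=4s (window 0): DENY
  req#6 t=4s (window 0): DENY
  req#7 t=4s (window 0): DENY
  req#8 t=4s (window 0): DENY
  req#9 t=5s (window 0): DENY
  req#10 t=5s (window 0): DENY
  req#11 t=6s (window 0): DENY
  req#12 t=7s (window 1): ALLOW
  req#13 t=7s (window 1): ALLOW
  req#14 t=7s (window 1): ALLOW
  req#15 t=7s (window 1): ALLOW
  req#16 t=8s (window 1): DENY
  req#17 t=8s (window 1): DENY
  req#18 t=10s (window 1): DENY
  req#19 t=10s (window 1): DENY
  req#20 t=11s (window 1): DENY
  req#21 t=12s (window 1): DENY
  req#22 t=12s (window 1): DENY
  req#23 t=12s (window 1): DENY
  req#24 t=13s (window 1): DENY
  req#25 t=13s (window 1): DENY

Allowed counts by window: 4 4

Answer: 4 4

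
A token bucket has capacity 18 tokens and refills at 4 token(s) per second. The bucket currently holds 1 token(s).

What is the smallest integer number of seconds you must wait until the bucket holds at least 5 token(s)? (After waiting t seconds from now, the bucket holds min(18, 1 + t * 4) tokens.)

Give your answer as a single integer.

Answer: 1

Derivation:
Need 1 + t * 4 >= 5, so t >= 4/4.
Smallest integer t = ceil(4/4) = 1.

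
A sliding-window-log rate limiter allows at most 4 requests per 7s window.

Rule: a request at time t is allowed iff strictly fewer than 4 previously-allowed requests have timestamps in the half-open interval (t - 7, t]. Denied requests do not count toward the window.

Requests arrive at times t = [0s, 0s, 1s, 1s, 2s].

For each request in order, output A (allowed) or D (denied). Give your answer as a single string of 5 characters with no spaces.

Answer: AAAAD

Derivation:
Tracking allowed requests in the window:
  req#1 t=0s: ALLOW
  req#2 t=0s: ALLOW
  req#3 t=1s: ALLOW
  req#4 t=1s: ALLOW
  req#5 t=2s: DENY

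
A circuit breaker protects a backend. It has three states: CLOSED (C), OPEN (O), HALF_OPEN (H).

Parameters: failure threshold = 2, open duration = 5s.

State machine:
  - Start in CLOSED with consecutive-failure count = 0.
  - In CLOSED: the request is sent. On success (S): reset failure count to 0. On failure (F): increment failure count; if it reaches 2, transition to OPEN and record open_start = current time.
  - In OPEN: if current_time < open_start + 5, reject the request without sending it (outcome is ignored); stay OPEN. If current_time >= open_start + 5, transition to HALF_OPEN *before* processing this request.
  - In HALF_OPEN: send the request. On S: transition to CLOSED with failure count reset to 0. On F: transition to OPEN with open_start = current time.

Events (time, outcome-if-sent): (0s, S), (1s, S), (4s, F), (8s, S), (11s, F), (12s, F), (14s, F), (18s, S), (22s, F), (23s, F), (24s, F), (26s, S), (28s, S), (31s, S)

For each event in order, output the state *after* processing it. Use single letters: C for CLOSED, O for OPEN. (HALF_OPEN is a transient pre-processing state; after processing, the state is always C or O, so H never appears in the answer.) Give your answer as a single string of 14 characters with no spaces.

Answer: CCCCCOOCCOOOCC

Derivation:
State after each event:
  event#1 t=0s outcome=S: state=CLOSED
  event#2 t=1s outcome=S: state=CLOSED
  event#3 t=4s outcome=F: state=CLOSED
  event#4 t=8s outcome=S: state=CLOSED
  event#5 t=11s outcome=F: state=CLOSED
  event#6 t=12s outcome=F: state=OPEN
  event#7 t=14s outcome=F: state=OPEN
  event#8 t=18s outcome=S: state=CLOSED
  event#9 t=22s outcome=F: state=CLOSED
  event#10 t=23s outcome=F: state=OPEN
  event#11 t=24s outcome=F: state=OPEN
  event#12 t=26s outcome=S: state=OPEN
  event#13 t=28s outcome=S: state=CLOSED
  event#14 t=31s outcome=S: state=CLOSED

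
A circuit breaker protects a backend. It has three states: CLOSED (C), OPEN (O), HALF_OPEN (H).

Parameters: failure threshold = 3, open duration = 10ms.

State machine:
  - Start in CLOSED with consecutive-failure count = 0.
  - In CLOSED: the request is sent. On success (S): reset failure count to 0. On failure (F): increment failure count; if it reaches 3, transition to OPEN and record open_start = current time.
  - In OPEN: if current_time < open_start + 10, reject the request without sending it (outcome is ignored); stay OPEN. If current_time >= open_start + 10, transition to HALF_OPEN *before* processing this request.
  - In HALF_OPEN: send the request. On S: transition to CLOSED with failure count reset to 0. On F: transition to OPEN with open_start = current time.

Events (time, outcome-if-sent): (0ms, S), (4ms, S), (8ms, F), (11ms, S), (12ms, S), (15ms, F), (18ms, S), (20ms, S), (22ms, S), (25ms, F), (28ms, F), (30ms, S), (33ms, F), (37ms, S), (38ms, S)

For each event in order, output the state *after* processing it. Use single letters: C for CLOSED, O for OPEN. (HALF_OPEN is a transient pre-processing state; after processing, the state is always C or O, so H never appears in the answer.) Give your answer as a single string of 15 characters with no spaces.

Answer: CCCCCCCCCCCCCCC

Derivation:
State after each event:
  event#1 t=0ms outcome=S: state=CLOSED
  event#2 t=4ms outcome=S: state=CLOSED
  event#3 t=8ms outcome=F: state=CLOSED
  event#4 t=11ms outcome=S: state=CLOSED
  event#5 t=12ms outcome=S: state=CLOSED
  event#6 t=15ms outcome=F: state=CLOSED
  event#7 t=18ms outcome=S: state=CLOSED
  event#8 t=20ms outcome=S: state=CLOSED
  event#9 t=22ms outcome=S: state=CLOSED
  event#10 t=25ms outcome=F: state=CLOSED
  event#11 t=28ms outcome=F: state=CLOSED
  event#12 t=30ms outcome=S: state=CLOSED
  event#13 t=33ms outcome=F: state=CLOSED
  event#14 t=37ms outcome=S: state=CLOSED
  event#15 t=38ms outcome=S: state=CLOSED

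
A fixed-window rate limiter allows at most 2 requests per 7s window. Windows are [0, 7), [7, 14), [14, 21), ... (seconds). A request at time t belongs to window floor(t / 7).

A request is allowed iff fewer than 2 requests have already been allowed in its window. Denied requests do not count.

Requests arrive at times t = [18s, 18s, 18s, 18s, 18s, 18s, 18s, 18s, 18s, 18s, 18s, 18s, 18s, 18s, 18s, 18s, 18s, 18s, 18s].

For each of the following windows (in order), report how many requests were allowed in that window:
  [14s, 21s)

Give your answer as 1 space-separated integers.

Processing requests:
  req#1 t=18s (window 2): ALLOW
  req#2 t=18s (window 2): ALLOW
  req#3 t=18s (window 2): DENY
  req#4 t=18s (window 2): DENY
  req#5 t=18s (window 2): DENY
  req#6 t=18s (window 2): DENY
  req#7 t=18s (window 2): DENY
  req#8 t=18s (window 2): DENY
  req#9 t=18s (window 2): DENY
  req#10 t=18s (window 2): DENY
  req#11 t=18s (window 2): DENY
  req#12 t=18s (window 2): DENY
  req#13 t=18s (window 2): DENY
  req#14 t=18s (window 2): DENY
  req#15 t=18s (window 2): DENY
  req#16 t=18s (window 2): DENY
  req#17 t=18s (window 2): DENY
  req#18 t=18s (window 2): DENY
  req#19 t=18s (window 2): DENY

Allowed counts by window: 2

Answer: 2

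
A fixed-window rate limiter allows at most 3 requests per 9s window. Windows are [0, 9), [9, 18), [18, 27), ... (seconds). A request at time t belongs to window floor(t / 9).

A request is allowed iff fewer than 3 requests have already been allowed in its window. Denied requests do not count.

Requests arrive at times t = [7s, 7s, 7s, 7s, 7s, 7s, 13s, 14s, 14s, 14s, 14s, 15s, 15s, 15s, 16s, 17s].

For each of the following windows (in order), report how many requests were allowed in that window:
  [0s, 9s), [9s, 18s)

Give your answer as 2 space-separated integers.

Processing requests:
  req#1 t=7s (window 0): ALLOW
  req#2 t=7s (window 0): ALLOW
  req#3 t=7s (window 0): ALLOW
  req#4 t=7s (window 0): DENY
  req#5 t=7s (window 0): DENY
  req#6 t=7s (window 0): DENY
  req#7 t=13s (window 1): ALLOW
  req#8 t=14s (window 1): ALLOW
  req#9 t=14s (window 1): ALLOW
  req#10 t=14s (window 1): DENY
  req#11 t=14s (window 1): DENY
  req#12 t=15s (window 1): DENY
  req#13 t=15s (window 1): DENY
  req#14 t=15s (window 1): DENY
  req#15 t=16s (window 1): DENY
  req#16 t=17s (window 1): DENY

Allowed counts by window: 3 3

Answer: 3 3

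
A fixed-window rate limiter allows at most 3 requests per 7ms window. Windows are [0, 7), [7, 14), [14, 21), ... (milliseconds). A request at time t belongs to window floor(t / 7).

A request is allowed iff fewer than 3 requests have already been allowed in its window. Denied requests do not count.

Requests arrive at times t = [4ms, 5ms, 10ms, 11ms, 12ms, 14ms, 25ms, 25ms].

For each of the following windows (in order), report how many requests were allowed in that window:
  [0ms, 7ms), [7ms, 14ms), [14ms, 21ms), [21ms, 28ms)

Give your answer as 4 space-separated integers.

Processing requests:
  req#1 t=4ms (window 0): ALLOW
  req#2 t=5ms (window 0): ALLOW
  req#3 t=10ms (window 1): ALLOW
  req#4 t=11ms (window 1): ALLOW
  req#5 t=12ms (window 1): ALLOW
  req#6 t=14ms (window 2): ALLOW
  req#7 t=25ms (window 3): ALLOW
  req#8 t=25ms (window 3): ALLOW

Allowed counts by window: 2 3 1 2

Answer: 2 3 1 2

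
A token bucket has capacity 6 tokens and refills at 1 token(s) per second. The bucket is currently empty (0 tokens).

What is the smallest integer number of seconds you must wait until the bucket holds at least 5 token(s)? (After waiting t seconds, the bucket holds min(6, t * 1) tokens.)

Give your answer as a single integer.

Answer: 5

Derivation:
Need t * 1 >= 5, so t >= 5/1.
Smallest integer t = ceil(5/1) = 5.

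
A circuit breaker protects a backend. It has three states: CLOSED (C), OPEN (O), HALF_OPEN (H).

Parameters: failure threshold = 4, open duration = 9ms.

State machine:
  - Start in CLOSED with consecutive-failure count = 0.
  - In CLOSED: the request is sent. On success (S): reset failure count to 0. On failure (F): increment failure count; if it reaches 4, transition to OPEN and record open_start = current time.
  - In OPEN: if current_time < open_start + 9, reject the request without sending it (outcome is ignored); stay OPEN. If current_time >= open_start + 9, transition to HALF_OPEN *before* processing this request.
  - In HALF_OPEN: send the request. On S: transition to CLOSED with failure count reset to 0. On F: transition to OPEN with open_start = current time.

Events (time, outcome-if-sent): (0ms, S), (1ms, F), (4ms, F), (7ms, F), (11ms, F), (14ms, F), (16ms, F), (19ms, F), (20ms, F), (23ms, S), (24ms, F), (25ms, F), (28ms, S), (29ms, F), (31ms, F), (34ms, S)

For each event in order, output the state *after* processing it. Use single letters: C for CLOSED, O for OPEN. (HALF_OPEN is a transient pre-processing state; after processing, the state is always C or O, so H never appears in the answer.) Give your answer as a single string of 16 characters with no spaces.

Answer: CCCCOOOOOOOOOOOO

Derivation:
State after each event:
  event#1 t=0ms outcome=S: state=CLOSED
  event#2 t=1ms outcome=F: state=CLOSED
  event#3 t=4ms outcome=F: state=CLOSED
  event#4 t=7ms outcome=F: state=CLOSED
  event#5 t=11ms outcome=F: state=OPEN
  event#6 t=14ms outcome=F: state=OPEN
  event#7 t=16ms outcome=F: state=OPEN
  event#8 t=19ms outcome=F: state=OPEN
  event#9 t=20ms outcome=F: state=OPEN
  event#10 t=23ms outcome=S: state=OPEN
  event#11 t=24ms outcome=F: state=OPEN
  event#12 t=25ms outcome=F: state=OPEN
  event#13 t=28ms outcome=S: state=OPEN
  event#14 t=29ms outcome=F: state=OPEN
  event#15 t=31ms outcome=F: state=OPEN
  event#16 t=34ms outcome=S: state=OPEN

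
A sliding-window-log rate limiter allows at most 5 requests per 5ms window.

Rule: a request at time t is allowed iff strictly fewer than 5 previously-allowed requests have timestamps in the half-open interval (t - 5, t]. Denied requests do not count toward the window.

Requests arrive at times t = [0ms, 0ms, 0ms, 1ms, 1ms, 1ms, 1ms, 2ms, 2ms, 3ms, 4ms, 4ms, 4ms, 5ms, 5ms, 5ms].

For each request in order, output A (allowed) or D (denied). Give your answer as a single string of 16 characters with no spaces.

Tracking allowed requests in the window:
  req#1 t=0ms: ALLOW
  req#2 t=0ms: ALLOW
  req#3 t=0ms: ALLOW
  req#4 t=1ms: ALLOW
  req#5 t=1ms: ALLOW
  req#6 t=1ms: DENY
  req#7 t=1ms: DENY
  req#8 t=2ms: DENY
  req#9 t=2ms: DENY
  req#10 t=3ms: DENY
  req#11 t=4ms: DENY
  req#12 t=4ms: DENY
  req#13 t=4ms: DENY
  req#14 t=5ms: ALLOW
  req#15 t=5ms: ALLOW
  req#16 t=5ms: ALLOW

Answer: AAAAADDDDDDDDAAA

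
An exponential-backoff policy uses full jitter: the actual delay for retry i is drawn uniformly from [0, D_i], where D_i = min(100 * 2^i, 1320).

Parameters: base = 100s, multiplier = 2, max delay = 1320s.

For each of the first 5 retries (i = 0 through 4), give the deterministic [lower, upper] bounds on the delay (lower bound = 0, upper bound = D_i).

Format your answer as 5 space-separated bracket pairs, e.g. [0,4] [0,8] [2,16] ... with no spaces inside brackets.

Answer: [0,100] [0,200] [0,400] [0,800] [0,1320]

Derivation:
Computing bounds per retry:
  i=0: D_i=min(100*2^0,1320)=100, bounds=[0,100]
  i=1: D_i=min(100*2^1,1320)=200, bounds=[0,200]
  i=2: D_i=min(100*2^2,1320)=400, bounds=[0,400]
  i=3: D_i=min(100*2^3,1320)=800, bounds=[0,800]
  i=4: D_i=min(100*2^4,1320)=1320, bounds=[0,1320]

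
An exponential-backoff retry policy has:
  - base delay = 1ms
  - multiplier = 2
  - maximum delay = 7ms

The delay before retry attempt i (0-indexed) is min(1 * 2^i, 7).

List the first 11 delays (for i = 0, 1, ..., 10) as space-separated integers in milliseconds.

Answer: 1 2 4 7 7 7 7 7 7 7 7

Derivation:
Computing each delay:
  i=0: min(1*2^0, 7) = 1
  i=1: min(1*2^1, 7) = 2
  i=2: min(1*2^2, 7) = 4
  i=3: min(1*2^3, 7) = 7
  i=4: min(1*2^4, 7) = 7
  i=5: min(1*2^5, 7) = 7
  i=6: min(1*2^6, 7) = 7
  i=7: min(1*2^7, 7) = 7
  i=8: min(1*2^8, 7) = 7
  i=9: min(1*2^9, 7) = 7
  i=10: min(1*2^10, 7) = 7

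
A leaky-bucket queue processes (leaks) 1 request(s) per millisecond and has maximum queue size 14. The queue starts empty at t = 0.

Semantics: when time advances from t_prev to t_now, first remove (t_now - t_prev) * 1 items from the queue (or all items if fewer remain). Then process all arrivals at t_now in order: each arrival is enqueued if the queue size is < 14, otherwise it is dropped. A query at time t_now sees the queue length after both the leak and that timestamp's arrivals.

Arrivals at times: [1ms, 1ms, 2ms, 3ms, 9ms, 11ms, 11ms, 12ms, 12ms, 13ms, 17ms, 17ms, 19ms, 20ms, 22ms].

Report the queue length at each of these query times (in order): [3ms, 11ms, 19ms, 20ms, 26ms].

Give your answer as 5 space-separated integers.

Queue lengths at query times:
  query t=3ms: backlog = 2
  query t=11ms: backlog = 2
  query t=19ms: backlog = 1
  query t=20ms: backlog = 1
  query t=26ms: backlog = 0

Answer: 2 2 1 1 0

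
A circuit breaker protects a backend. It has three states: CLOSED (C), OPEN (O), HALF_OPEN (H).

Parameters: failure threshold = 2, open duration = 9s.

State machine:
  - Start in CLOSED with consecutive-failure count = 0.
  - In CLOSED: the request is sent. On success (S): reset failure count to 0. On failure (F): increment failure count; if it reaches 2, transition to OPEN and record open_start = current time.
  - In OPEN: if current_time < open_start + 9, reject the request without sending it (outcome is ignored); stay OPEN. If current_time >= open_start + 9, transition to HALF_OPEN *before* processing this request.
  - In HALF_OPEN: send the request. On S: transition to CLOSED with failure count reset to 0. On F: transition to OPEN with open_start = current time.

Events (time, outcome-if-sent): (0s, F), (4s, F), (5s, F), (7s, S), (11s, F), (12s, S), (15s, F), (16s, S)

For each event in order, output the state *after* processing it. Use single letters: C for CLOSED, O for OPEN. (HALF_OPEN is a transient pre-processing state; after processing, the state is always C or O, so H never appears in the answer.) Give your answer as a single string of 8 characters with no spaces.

State after each event:
  event#1 t=0s outcome=F: state=CLOSED
  event#2 t=4s outcome=F: state=OPEN
  event#3 t=5s outcome=F: state=OPEN
  event#4 t=7s outcome=S: state=OPEN
  event#5 t=11s outcome=F: state=OPEN
  event#6 t=12s outcome=S: state=OPEN
  event#7 t=15s outcome=F: state=OPEN
  event#8 t=16s outcome=S: state=OPEN

Answer: COOOOOOO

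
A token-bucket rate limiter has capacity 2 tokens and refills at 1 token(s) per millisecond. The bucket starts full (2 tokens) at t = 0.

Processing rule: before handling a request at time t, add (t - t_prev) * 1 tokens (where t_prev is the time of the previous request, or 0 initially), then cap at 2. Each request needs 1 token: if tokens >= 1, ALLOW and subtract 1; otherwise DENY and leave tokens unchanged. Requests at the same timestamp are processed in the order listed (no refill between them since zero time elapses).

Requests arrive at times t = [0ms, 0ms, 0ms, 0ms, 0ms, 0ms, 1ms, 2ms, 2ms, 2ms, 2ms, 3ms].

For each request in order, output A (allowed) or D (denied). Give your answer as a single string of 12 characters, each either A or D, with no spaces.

Answer: AADDDDAADDDA

Derivation:
Simulating step by step:
  req#1 t=0ms: ALLOW
  req#2 t=0ms: ALLOW
  req#3 t=0ms: DENY
  req#4 t=0ms: DENY
  req#5 t=0ms: DENY
  req#6 t=0ms: DENY
  req#7 t=1ms: ALLOW
  req#8 t=2ms: ALLOW
  req#9 t=2ms: DENY
  req#10 t=2ms: DENY
  req#11 t=2ms: DENY
  req#12 t=3ms: ALLOW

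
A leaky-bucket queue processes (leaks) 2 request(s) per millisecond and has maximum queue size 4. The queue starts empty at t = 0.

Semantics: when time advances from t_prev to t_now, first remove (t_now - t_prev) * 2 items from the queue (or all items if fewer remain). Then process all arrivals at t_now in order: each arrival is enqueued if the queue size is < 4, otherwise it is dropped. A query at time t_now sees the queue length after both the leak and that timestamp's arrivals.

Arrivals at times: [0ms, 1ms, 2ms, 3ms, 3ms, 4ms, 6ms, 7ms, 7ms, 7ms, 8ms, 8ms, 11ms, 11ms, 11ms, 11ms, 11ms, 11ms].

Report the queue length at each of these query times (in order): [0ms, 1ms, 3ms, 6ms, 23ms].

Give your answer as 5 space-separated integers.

Answer: 1 1 2 1 0

Derivation:
Queue lengths at query times:
  query t=0ms: backlog = 1
  query t=1ms: backlog = 1
  query t=3ms: backlog = 2
  query t=6ms: backlog = 1
  query t=23ms: backlog = 0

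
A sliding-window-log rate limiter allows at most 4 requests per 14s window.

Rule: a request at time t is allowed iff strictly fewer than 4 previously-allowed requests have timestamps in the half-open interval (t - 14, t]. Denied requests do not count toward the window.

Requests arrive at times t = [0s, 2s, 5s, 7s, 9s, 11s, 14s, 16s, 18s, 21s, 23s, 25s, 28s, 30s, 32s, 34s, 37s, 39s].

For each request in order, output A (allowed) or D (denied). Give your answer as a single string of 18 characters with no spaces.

Answer: AAAADDAADAADAADDAA

Derivation:
Tracking allowed requests in the window:
  req#1 t=0s: ALLOW
  req#2 t=2s: ALLOW
  req#3 t=5s: ALLOW
  req#4 t=7s: ALLOW
  req#5 t=9s: DENY
  req#6 t=11s: DENY
  req#7 t=14s: ALLOW
  req#8 t=16s: ALLOW
  req#9 t=18s: DENY
  req#10 t=21s: ALLOW
  req#11 t=23s: ALLOW
  req#12 t=25s: DENY
  req#13 t=28s: ALLOW
  req#14 t=30s: ALLOW
  req#15 t=32s: DENY
  req#16 t=34s: DENY
  req#17 t=37s: ALLOW
  req#18 t=39s: ALLOW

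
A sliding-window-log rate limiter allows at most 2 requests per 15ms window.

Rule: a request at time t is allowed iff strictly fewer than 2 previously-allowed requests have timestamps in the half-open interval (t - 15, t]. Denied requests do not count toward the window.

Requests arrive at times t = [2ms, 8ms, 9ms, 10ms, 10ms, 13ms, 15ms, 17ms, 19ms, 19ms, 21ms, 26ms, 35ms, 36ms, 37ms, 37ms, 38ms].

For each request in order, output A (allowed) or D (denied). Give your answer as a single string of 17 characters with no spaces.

Answer: AADDDDDADDDAADDDD

Derivation:
Tracking allowed requests in the window:
  req#1 t=2ms: ALLOW
  req#2 t=8ms: ALLOW
  req#3 t=9ms: DENY
  req#4 t=10ms: DENY
  req#5 t=10ms: DENY
  req#6 t=13ms: DENY
  req#7 t=15ms: DENY
  req#8 t=17ms: ALLOW
  req#9 t=19ms: DENY
  req#10 t=19ms: DENY
  req#11 t=21ms: DENY
  req#12 t=26ms: ALLOW
  req#13 t=35ms: ALLOW
  req#14 t=36ms: DENY
  req#15 t=37ms: DENY
  req#16 t=37ms: DENY
  req#17 t=38ms: DENY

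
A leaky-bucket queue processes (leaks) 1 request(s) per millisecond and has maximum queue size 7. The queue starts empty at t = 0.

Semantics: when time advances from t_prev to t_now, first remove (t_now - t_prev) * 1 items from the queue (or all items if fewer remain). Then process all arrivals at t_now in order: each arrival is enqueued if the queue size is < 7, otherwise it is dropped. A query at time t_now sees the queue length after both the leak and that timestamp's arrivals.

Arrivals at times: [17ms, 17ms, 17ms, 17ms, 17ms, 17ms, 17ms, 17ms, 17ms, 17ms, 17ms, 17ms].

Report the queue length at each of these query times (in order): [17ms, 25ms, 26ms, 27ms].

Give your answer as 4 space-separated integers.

Answer: 7 0 0 0

Derivation:
Queue lengths at query times:
  query t=17ms: backlog = 7
  query t=25ms: backlog = 0
  query t=26ms: backlog = 0
  query t=27ms: backlog = 0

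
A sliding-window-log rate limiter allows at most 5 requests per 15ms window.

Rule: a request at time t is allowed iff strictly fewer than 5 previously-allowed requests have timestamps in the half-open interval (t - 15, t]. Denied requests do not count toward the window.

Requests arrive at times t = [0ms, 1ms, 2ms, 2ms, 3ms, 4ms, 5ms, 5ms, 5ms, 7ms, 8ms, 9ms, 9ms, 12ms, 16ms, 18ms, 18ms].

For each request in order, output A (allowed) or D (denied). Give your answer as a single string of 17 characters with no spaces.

Tracking allowed requests in the window:
  req#1 t=0ms: ALLOW
  req#2 t=1ms: ALLOW
  req#3 t=2ms: ALLOW
  req#4 t=2ms: ALLOW
  req#5 t=3ms: ALLOW
  req#6 t=4ms: DENY
  req#7 t=5ms: DENY
  req#8 t=5ms: DENY
  req#9 t=5ms: DENY
  req#10 t=7ms: DENY
  req#11 t=8ms: DENY
  req#12 t=9ms: DENY
  req#13 t=9ms: DENY
  req#14 t=12ms: DENY
  req#15 t=16ms: ALLOW
  req#16 t=18ms: ALLOW
  req#17 t=18ms: ALLOW

Answer: AAAAADDDDDDDDDAAA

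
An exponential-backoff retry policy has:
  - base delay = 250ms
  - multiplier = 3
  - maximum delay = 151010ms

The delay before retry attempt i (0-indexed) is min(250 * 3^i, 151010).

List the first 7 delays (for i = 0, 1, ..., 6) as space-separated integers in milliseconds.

Answer: 250 750 2250 6750 20250 60750 151010

Derivation:
Computing each delay:
  i=0: min(250*3^0, 151010) = 250
  i=1: min(250*3^1, 151010) = 750
  i=2: min(250*3^2, 151010) = 2250
  i=3: min(250*3^3, 151010) = 6750
  i=4: min(250*3^4, 151010) = 20250
  i=5: min(250*3^5, 151010) = 60750
  i=6: min(250*3^6, 151010) = 151010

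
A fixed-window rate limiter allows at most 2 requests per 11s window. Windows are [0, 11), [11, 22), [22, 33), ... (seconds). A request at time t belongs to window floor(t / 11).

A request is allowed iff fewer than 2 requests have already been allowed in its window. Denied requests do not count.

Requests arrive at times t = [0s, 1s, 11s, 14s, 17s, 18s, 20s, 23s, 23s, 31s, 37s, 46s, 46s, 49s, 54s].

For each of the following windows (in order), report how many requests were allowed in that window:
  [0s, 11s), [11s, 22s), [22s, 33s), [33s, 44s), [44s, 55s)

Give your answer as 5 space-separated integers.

Processing requests:
  req#1 t=0s (window 0): ALLOW
  req#2 t=1s (window 0): ALLOW
  req#3 t=11s (window 1): ALLOW
  req#4 t=14s (window 1): ALLOW
  req#5 t=17s (window 1): DENY
  req#6 t=18s (window 1): DENY
  req#7 t=20s (window 1): DENY
  req#8 t=23s (window 2): ALLOW
  req#9 t=23s (window 2): ALLOW
  req#10 t=31s (window 2): DENY
  req#11 t=37s (window 3): ALLOW
  req#12 t=46s (window 4): ALLOW
  req#13 t=46s (window 4): ALLOW
  req#14 t=49s (window 4): DENY
  req#15 t=54s (window 4): DENY

Allowed counts by window: 2 2 2 1 2

Answer: 2 2 2 1 2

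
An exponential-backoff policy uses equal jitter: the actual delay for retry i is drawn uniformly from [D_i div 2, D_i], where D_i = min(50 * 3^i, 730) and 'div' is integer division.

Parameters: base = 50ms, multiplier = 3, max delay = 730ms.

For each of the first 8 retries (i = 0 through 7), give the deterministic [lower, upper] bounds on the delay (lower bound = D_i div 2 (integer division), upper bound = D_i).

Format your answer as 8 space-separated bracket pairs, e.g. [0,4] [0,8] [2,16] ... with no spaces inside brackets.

Answer: [25,50] [75,150] [225,450] [365,730] [365,730] [365,730] [365,730] [365,730]

Derivation:
Computing bounds per retry:
  i=0: D_i=min(50*3^0,730)=50, bounds=[25,50]
  i=1: D_i=min(50*3^1,730)=150, bounds=[75,150]
  i=2: D_i=min(50*3^2,730)=450, bounds=[225,450]
  i=3: D_i=min(50*3^3,730)=730, bounds=[365,730]
  i=4: D_i=min(50*3^4,730)=730, bounds=[365,730]
  i=5: D_i=min(50*3^5,730)=730, bounds=[365,730]
  i=6: D_i=min(50*3^6,730)=730, bounds=[365,730]
  i=7: D_i=min(50*3^7,730)=730, bounds=[365,730]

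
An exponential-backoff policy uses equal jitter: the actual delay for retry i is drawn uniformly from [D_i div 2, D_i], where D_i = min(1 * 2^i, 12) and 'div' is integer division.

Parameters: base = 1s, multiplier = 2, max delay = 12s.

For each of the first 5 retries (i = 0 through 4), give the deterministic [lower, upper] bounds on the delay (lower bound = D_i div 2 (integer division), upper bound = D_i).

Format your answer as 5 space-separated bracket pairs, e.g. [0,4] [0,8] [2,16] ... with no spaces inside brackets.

Answer: [0,1] [1,2] [2,4] [4,8] [6,12]

Derivation:
Computing bounds per retry:
  i=0: D_i=min(1*2^0,12)=1, bounds=[0,1]
  i=1: D_i=min(1*2^1,12)=2, bounds=[1,2]
  i=2: D_i=min(1*2^2,12)=4, bounds=[2,4]
  i=3: D_i=min(1*2^3,12)=8, bounds=[4,8]
  i=4: D_i=min(1*2^4,12)=12, bounds=[6,12]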